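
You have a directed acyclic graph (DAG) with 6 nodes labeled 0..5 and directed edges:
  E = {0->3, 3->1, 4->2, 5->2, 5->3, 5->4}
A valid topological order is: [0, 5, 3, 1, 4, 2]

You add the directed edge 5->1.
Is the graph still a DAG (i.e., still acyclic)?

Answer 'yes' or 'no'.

Given toposort: [0, 5, 3, 1, 4, 2]
Position of 5: index 1; position of 1: index 3
New edge 5->1: forward
Forward edge: respects the existing order. Still a DAG, same toposort still valid.
Still a DAG? yes

Answer: yes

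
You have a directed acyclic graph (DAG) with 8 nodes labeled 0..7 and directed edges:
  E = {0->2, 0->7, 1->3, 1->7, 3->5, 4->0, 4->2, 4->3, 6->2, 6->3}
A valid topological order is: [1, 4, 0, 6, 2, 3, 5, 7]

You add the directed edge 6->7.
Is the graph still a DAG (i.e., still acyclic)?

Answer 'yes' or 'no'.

Answer: yes

Derivation:
Given toposort: [1, 4, 0, 6, 2, 3, 5, 7]
Position of 6: index 3; position of 7: index 7
New edge 6->7: forward
Forward edge: respects the existing order. Still a DAG, same toposort still valid.
Still a DAG? yes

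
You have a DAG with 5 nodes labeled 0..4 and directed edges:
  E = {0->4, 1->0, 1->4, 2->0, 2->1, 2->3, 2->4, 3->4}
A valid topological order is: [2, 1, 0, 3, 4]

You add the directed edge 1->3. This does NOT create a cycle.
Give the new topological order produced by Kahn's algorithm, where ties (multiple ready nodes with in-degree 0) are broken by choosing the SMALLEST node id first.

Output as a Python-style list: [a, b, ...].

Answer: [2, 1, 0, 3, 4]

Derivation:
Old toposort: [2, 1, 0, 3, 4]
Added edge: 1->3
Position of 1 (1) < position of 3 (3). Old order still valid.
Run Kahn's algorithm (break ties by smallest node id):
  initial in-degrees: [2, 1, 0, 2, 4]
  ready (indeg=0): [2]
  pop 2: indeg[0]->1; indeg[1]->0; indeg[3]->1; indeg[4]->3 | ready=[1] | order so far=[2]
  pop 1: indeg[0]->0; indeg[3]->0; indeg[4]->2 | ready=[0, 3] | order so far=[2, 1]
  pop 0: indeg[4]->1 | ready=[3] | order so far=[2, 1, 0]
  pop 3: indeg[4]->0 | ready=[4] | order so far=[2, 1, 0, 3]
  pop 4: no out-edges | ready=[] | order so far=[2, 1, 0, 3, 4]
  Result: [2, 1, 0, 3, 4]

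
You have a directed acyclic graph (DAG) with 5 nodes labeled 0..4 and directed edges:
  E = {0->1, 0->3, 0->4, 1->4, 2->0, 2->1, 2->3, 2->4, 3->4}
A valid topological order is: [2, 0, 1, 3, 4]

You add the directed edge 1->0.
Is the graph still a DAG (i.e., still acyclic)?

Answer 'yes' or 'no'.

Given toposort: [2, 0, 1, 3, 4]
Position of 1: index 2; position of 0: index 1
New edge 1->0: backward (u after v in old order)
Backward edge: old toposort is now invalid. Check if this creates a cycle.
Does 0 already reach 1? Reachable from 0: [0, 1, 3, 4]. YES -> cycle!
Still a DAG? no

Answer: no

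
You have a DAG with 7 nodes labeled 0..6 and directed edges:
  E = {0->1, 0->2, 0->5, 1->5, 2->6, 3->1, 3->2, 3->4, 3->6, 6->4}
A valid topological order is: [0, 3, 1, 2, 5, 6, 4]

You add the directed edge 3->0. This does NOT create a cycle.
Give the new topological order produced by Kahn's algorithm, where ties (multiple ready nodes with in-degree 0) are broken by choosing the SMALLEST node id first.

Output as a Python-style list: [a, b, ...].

Old toposort: [0, 3, 1, 2, 5, 6, 4]
Added edge: 3->0
Position of 3 (1) > position of 0 (0). Must reorder: 3 must now come before 0.
Run Kahn's algorithm (break ties by smallest node id):
  initial in-degrees: [1, 2, 2, 0, 2, 2, 2]
  ready (indeg=0): [3]
  pop 3: indeg[0]->0; indeg[1]->1; indeg[2]->1; indeg[4]->1; indeg[6]->1 | ready=[0] | order so far=[3]
  pop 0: indeg[1]->0; indeg[2]->0; indeg[5]->1 | ready=[1, 2] | order so far=[3, 0]
  pop 1: indeg[5]->0 | ready=[2, 5] | order so far=[3, 0, 1]
  pop 2: indeg[6]->0 | ready=[5, 6] | order so far=[3, 0, 1, 2]
  pop 5: no out-edges | ready=[6] | order so far=[3, 0, 1, 2, 5]
  pop 6: indeg[4]->0 | ready=[4] | order so far=[3, 0, 1, 2, 5, 6]
  pop 4: no out-edges | ready=[] | order so far=[3, 0, 1, 2, 5, 6, 4]
  Result: [3, 0, 1, 2, 5, 6, 4]

Answer: [3, 0, 1, 2, 5, 6, 4]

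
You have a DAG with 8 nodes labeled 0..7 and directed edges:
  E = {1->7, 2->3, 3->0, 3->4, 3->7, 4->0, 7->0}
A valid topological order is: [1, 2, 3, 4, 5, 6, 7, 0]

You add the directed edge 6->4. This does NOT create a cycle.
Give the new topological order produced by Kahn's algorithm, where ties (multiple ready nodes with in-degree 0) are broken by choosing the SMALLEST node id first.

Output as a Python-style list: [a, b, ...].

Answer: [1, 2, 3, 5, 6, 4, 7, 0]

Derivation:
Old toposort: [1, 2, 3, 4, 5, 6, 7, 0]
Added edge: 6->4
Position of 6 (5) > position of 4 (3). Must reorder: 6 must now come before 4.
Run Kahn's algorithm (break ties by smallest node id):
  initial in-degrees: [3, 0, 0, 1, 2, 0, 0, 2]
  ready (indeg=0): [1, 2, 5, 6]
  pop 1: indeg[7]->1 | ready=[2, 5, 6] | order so far=[1]
  pop 2: indeg[3]->0 | ready=[3, 5, 6] | order so far=[1, 2]
  pop 3: indeg[0]->2; indeg[4]->1; indeg[7]->0 | ready=[5, 6, 7] | order so far=[1, 2, 3]
  pop 5: no out-edges | ready=[6, 7] | order so far=[1, 2, 3, 5]
  pop 6: indeg[4]->0 | ready=[4, 7] | order so far=[1, 2, 3, 5, 6]
  pop 4: indeg[0]->1 | ready=[7] | order so far=[1, 2, 3, 5, 6, 4]
  pop 7: indeg[0]->0 | ready=[0] | order so far=[1, 2, 3, 5, 6, 4, 7]
  pop 0: no out-edges | ready=[] | order so far=[1, 2, 3, 5, 6, 4, 7, 0]
  Result: [1, 2, 3, 5, 6, 4, 7, 0]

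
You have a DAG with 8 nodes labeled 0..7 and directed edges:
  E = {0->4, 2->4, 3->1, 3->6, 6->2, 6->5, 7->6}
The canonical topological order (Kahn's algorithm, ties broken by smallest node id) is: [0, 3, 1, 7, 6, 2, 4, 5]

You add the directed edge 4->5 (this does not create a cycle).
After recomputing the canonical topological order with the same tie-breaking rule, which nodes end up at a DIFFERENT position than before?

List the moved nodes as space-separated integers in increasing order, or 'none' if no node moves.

Old toposort: [0, 3, 1, 7, 6, 2, 4, 5]
Added edge 4->5
Recompute Kahn (smallest-id tiebreak):
  initial in-degrees: [0, 1, 1, 0, 2, 2, 2, 0]
  ready (indeg=0): [0, 3, 7]
  pop 0: indeg[4]->1 | ready=[3, 7] | order so far=[0]
  pop 3: indeg[1]->0; indeg[6]->1 | ready=[1, 7] | order so far=[0, 3]
  pop 1: no out-edges | ready=[7] | order so far=[0, 3, 1]
  pop 7: indeg[6]->0 | ready=[6] | order so far=[0, 3, 1, 7]
  pop 6: indeg[2]->0; indeg[5]->1 | ready=[2] | order so far=[0, 3, 1, 7, 6]
  pop 2: indeg[4]->0 | ready=[4] | order so far=[0, 3, 1, 7, 6, 2]
  pop 4: indeg[5]->0 | ready=[5] | order so far=[0, 3, 1, 7, 6, 2, 4]
  pop 5: no out-edges | ready=[] | order so far=[0, 3, 1, 7, 6, 2, 4, 5]
New canonical toposort: [0, 3, 1, 7, 6, 2, 4, 5]
Compare positions:
  Node 0: index 0 -> 0 (same)
  Node 1: index 2 -> 2 (same)
  Node 2: index 5 -> 5 (same)
  Node 3: index 1 -> 1 (same)
  Node 4: index 6 -> 6 (same)
  Node 5: index 7 -> 7 (same)
  Node 6: index 4 -> 4 (same)
  Node 7: index 3 -> 3 (same)
Nodes that changed position: none

Answer: none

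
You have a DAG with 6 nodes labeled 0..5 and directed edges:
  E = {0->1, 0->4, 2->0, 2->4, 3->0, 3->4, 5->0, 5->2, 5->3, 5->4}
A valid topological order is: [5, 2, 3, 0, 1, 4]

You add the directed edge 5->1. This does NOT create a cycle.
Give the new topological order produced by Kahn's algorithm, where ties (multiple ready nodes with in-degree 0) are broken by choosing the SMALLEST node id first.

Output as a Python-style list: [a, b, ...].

Answer: [5, 2, 3, 0, 1, 4]

Derivation:
Old toposort: [5, 2, 3, 0, 1, 4]
Added edge: 5->1
Position of 5 (0) < position of 1 (4). Old order still valid.
Run Kahn's algorithm (break ties by smallest node id):
  initial in-degrees: [3, 2, 1, 1, 4, 0]
  ready (indeg=0): [5]
  pop 5: indeg[0]->2; indeg[1]->1; indeg[2]->0; indeg[3]->0; indeg[4]->3 | ready=[2, 3] | order so far=[5]
  pop 2: indeg[0]->1; indeg[4]->2 | ready=[3] | order so far=[5, 2]
  pop 3: indeg[0]->0; indeg[4]->1 | ready=[0] | order so far=[5, 2, 3]
  pop 0: indeg[1]->0; indeg[4]->0 | ready=[1, 4] | order so far=[5, 2, 3, 0]
  pop 1: no out-edges | ready=[4] | order so far=[5, 2, 3, 0, 1]
  pop 4: no out-edges | ready=[] | order so far=[5, 2, 3, 0, 1, 4]
  Result: [5, 2, 3, 0, 1, 4]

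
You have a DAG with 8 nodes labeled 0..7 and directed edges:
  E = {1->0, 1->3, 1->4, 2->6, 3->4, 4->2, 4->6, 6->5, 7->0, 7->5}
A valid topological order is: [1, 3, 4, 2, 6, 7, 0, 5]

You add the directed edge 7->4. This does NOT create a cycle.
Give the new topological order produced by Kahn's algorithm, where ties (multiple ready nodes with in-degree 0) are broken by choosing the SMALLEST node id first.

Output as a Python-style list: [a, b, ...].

Answer: [1, 3, 7, 0, 4, 2, 6, 5]

Derivation:
Old toposort: [1, 3, 4, 2, 6, 7, 0, 5]
Added edge: 7->4
Position of 7 (5) > position of 4 (2). Must reorder: 7 must now come before 4.
Run Kahn's algorithm (break ties by smallest node id):
  initial in-degrees: [2, 0, 1, 1, 3, 2, 2, 0]
  ready (indeg=0): [1, 7]
  pop 1: indeg[0]->1; indeg[3]->0; indeg[4]->2 | ready=[3, 7] | order so far=[1]
  pop 3: indeg[4]->1 | ready=[7] | order so far=[1, 3]
  pop 7: indeg[0]->0; indeg[4]->0; indeg[5]->1 | ready=[0, 4] | order so far=[1, 3, 7]
  pop 0: no out-edges | ready=[4] | order so far=[1, 3, 7, 0]
  pop 4: indeg[2]->0; indeg[6]->1 | ready=[2] | order so far=[1, 3, 7, 0, 4]
  pop 2: indeg[6]->0 | ready=[6] | order so far=[1, 3, 7, 0, 4, 2]
  pop 6: indeg[5]->0 | ready=[5] | order so far=[1, 3, 7, 0, 4, 2, 6]
  pop 5: no out-edges | ready=[] | order so far=[1, 3, 7, 0, 4, 2, 6, 5]
  Result: [1, 3, 7, 0, 4, 2, 6, 5]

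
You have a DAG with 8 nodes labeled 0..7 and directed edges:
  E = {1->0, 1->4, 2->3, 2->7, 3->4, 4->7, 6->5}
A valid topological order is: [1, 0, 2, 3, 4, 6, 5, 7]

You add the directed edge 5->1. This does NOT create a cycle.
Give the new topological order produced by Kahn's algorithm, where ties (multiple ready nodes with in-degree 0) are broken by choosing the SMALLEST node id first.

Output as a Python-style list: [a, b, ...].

Answer: [2, 3, 6, 5, 1, 0, 4, 7]

Derivation:
Old toposort: [1, 0, 2, 3, 4, 6, 5, 7]
Added edge: 5->1
Position of 5 (6) > position of 1 (0). Must reorder: 5 must now come before 1.
Run Kahn's algorithm (break ties by smallest node id):
  initial in-degrees: [1, 1, 0, 1, 2, 1, 0, 2]
  ready (indeg=0): [2, 6]
  pop 2: indeg[3]->0; indeg[7]->1 | ready=[3, 6] | order so far=[2]
  pop 3: indeg[4]->1 | ready=[6] | order so far=[2, 3]
  pop 6: indeg[5]->0 | ready=[5] | order so far=[2, 3, 6]
  pop 5: indeg[1]->0 | ready=[1] | order so far=[2, 3, 6, 5]
  pop 1: indeg[0]->0; indeg[4]->0 | ready=[0, 4] | order so far=[2, 3, 6, 5, 1]
  pop 0: no out-edges | ready=[4] | order so far=[2, 3, 6, 5, 1, 0]
  pop 4: indeg[7]->0 | ready=[7] | order so far=[2, 3, 6, 5, 1, 0, 4]
  pop 7: no out-edges | ready=[] | order so far=[2, 3, 6, 5, 1, 0, 4, 7]
  Result: [2, 3, 6, 5, 1, 0, 4, 7]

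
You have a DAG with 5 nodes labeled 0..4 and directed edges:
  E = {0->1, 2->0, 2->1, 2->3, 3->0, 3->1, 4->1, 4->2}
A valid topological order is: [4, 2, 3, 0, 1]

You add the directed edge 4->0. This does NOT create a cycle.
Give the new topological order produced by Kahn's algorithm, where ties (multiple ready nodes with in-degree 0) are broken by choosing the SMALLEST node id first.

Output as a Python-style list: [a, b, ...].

Old toposort: [4, 2, 3, 0, 1]
Added edge: 4->0
Position of 4 (0) < position of 0 (3). Old order still valid.
Run Kahn's algorithm (break ties by smallest node id):
  initial in-degrees: [3, 4, 1, 1, 0]
  ready (indeg=0): [4]
  pop 4: indeg[0]->2; indeg[1]->3; indeg[2]->0 | ready=[2] | order so far=[4]
  pop 2: indeg[0]->1; indeg[1]->2; indeg[3]->0 | ready=[3] | order so far=[4, 2]
  pop 3: indeg[0]->0; indeg[1]->1 | ready=[0] | order so far=[4, 2, 3]
  pop 0: indeg[1]->0 | ready=[1] | order so far=[4, 2, 3, 0]
  pop 1: no out-edges | ready=[] | order so far=[4, 2, 3, 0, 1]
  Result: [4, 2, 3, 0, 1]

Answer: [4, 2, 3, 0, 1]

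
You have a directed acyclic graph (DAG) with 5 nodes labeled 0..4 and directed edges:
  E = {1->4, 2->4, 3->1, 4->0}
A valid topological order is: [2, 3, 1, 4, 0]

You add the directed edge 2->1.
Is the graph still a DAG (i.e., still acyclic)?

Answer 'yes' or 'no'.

Given toposort: [2, 3, 1, 4, 0]
Position of 2: index 0; position of 1: index 2
New edge 2->1: forward
Forward edge: respects the existing order. Still a DAG, same toposort still valid.
Still a DAG? yes

Answer: yes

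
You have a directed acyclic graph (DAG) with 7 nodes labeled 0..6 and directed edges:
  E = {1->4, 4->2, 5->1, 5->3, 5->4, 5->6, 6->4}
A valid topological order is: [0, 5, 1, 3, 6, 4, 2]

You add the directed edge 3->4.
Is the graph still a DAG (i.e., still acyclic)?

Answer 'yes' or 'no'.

Answer: yes

Derivation:
Given toposort: [0, 5, 1, 3, 6, 4, 2]
Position of 3: index 3; position of 4: index 5
New edge 3->4: forward
Forward edge: respects the existing order. Still a DAG, same toposort still valid.
Still a DAG? yes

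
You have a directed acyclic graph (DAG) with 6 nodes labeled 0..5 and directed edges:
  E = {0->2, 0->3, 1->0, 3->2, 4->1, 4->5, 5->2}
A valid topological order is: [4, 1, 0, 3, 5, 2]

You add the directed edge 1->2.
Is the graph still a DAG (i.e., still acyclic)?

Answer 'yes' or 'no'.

Answer: yes

Derivation:
Given toposort: [4, 1, 0, 3, 5, 2]
Position of 1: index 1; position of 2: index 5
New edge 1->2: forward
Forward edge: respects the existing order. Still a DAG, same toposort still valid.
Still a DAG? yes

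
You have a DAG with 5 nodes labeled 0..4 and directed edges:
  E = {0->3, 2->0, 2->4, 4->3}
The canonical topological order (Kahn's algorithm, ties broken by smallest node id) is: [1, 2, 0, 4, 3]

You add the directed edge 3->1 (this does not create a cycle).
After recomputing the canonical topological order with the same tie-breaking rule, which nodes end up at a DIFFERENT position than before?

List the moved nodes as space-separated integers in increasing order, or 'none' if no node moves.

Answer: 0 1 2 3 4

Derivation:
Old toposort: [1, 2, 0, 4, 3]
Added edge 3->1
Recompute Kahn (smallest-id tiebreak):
  initial in-degrees: [1, 1, 0, 2, 1]
  ready (indeg=0): [2]
  pop 2: indeg[0]->0; indeg[4]->0 | ready=[0, 4] | order so far=[2]
  pop 0: indeg[3]->1 | ready=[4] | order so far=[2, 0]
  pop 4: indeg[3]->0 | ready=[3] | order so far=[2, 0, 4]
  pop 3: indeg[1]->0 | ready=[1] | order so far=[2, 0, 4, 3]
  pop 1: no out-edges | ready=[] | order so far=[2, 0, 4, 3, 1]
New canonical toposort: [2, 0, 4, 3, 1]
Compare positions:
  Node 0: index 2 -> 1 (moved)
  Node 1: index 0 -> 4 (moved)
  Node 2: index 1 -> 0 (moved)
  Node 3: index 4 -> 3 (moved)
  Node 4: index 3 -> 2 (moved)
Nodes that changed position: 0 1 2 3 4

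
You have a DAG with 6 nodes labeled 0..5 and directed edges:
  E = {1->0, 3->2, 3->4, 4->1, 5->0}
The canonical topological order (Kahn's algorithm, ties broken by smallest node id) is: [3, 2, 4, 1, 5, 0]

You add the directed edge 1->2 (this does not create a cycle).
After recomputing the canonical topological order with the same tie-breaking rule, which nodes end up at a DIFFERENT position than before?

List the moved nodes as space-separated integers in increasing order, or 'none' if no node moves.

Answer: 1 2 4

Derivation:
Old toposort: [3, 2, 4, 1, 5, 0]
Added edge 1->2
Recompute Kahn (smallest-id tiebreak):
  initial in-degrees: [2, 1, 2, 0, 1, 0]
  ready (indeg=0): [3, 5]
  pop 3: indeg[2]->1; indeg[4]->0 | ready=[4, 5] | order so far=[3]
  pop 4: indeg[1]->0 | ready=[1, 5] | order so far=[3, 4]
  pop 1: indeg[0]->1; indeg[2]->0 | ready=[2, 5] | order so far=[3, 4, 1]
  pop 2: no out-edges | ready=[5] | order so far=[3, 4, 1, 2]
  pop 5: indeg[0]->0 | ready=[0] | order so far=[3, 4, 1, 2, 5]
  pop 0: no out-edges | ready=[] | order so far=[3, 4, 1, 2, 5, 0]
New canonical toposort: [3, 4, 1, 2, 5, 0]
Compare positions:
  Node 0: index 5 -> 5 (same)
  Node 1: index 3 -> 2 (moved)
  Node 2: index 1 -> 3 (moved)
  Node 3: index 0 -> 0 (same)
  Node 4: index 2 -> 1 (moved)
  Node 5: index 4 -> 4 (same)
Nodes that changed position: 1 2 4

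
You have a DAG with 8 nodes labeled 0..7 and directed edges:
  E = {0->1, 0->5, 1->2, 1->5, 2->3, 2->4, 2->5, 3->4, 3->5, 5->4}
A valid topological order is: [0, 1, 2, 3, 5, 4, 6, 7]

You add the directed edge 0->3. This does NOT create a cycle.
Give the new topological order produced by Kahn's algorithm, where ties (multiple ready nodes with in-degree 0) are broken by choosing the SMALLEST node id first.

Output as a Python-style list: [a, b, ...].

Old toposort: [0, 1, 2, 3, 5, 4, 6, 7]
Added edge: 0->3
Position of 0 (0) < position of 3 (3). Old order still valid.
Run Kahn's algorithm (break ties by smallest node id):
  initial in-degrees: [0, 1, 1, 2, 3, 4, 0, 0]
  ready (indeg=0): [0, 6, 7]
  pop 0: indeg[1]->0; indeg[3]->1; indeg[5]->3 | ready=[1, 6, 7] | order so far=[0]
  pop 1: indeg[2]->0; indeg[5]->2 | ready=[2, 6, 7] | order so far=[0, 1]
  pop 2: indeg[3]->0; indeg[4]->2; indeg[5]->1 | ready=[3, 6, 7] | order so far=[0, 1, 2]
  pop 3: indeg[4]->1; indeg[5]->0 | ready=[5, 6, 7] | order so far=[0, 1, 2, 3]
  pop 5: indeg[4]->0 | ready=[4, 6, 7] | order so far=[0, 1, 2, 3, 5]
  pop 4: no out-edges | ready=[6, 7] | order so far=[0, 1, 2, 3, 5, 4]
  pop 6: no out-edges | ready=[7] | order so far=[0, 1, 2, 3, 5, 4, 6]
  pop 7: no out-edges | ready=[] | order so far=[0, 1, 2, 3, 5, 4, 6, 7]
  Result: [0, 1, 2, 3, 5, 4, 6, 7]

Answer: [0, 1, 2, 3, 5, 4, 6, 7]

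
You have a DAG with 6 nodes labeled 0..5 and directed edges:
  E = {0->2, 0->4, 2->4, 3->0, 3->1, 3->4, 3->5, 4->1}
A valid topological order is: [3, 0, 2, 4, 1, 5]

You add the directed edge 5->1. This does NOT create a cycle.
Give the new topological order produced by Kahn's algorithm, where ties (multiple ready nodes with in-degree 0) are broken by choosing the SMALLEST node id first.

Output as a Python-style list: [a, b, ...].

Answer: [3, 0, 2, 4, 5, 1]

Derivation:
Old toposort: [3, 0, 2, 4, 1, 5]
Added edge: 5->1
Position of 5 (5) > position of 1 (4). Must reorder: 5 must now come before 1.
Run Kahn's algorithm (break ties by smallest node id):
  initial in-degrees: [1, 3, 1, 0, 3, 1]
  ready (indeg=0): [3]
  pop 3: indeg[0]->0; indeg[1]->2; indeg[4]->2; indeg[5]->0 | ready=[0, 5] | order so far=[3]
  pop 0: indeg[2]->0; indeg[4]->1 | ready=[2, 5] | order so far=[3, 0]
  pop 2: indeg[4]->0 | ready=[4, 5] | order so far=[3, 0, 2]
  pop 4: indeg[1]->1 | ready=[5] | order so far=[3, 0, 2, 4]
  pop 5: indeg[1]->0 | ready=[1] | order so far=[3, 0, 2, 4, 5]
  pop 1: no out-edges | ready=[] | order so far=[3, 0, 2, 4, 5, 1]
  Result: [3, 0, 2, 4, 5, 1]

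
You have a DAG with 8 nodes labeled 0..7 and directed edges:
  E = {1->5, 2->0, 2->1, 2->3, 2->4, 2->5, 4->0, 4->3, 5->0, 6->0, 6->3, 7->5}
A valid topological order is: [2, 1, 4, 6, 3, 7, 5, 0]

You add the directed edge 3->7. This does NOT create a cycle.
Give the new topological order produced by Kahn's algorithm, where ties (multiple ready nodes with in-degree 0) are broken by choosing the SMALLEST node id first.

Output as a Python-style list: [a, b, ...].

Answer: [2, 1, 4, 6, 3, 7, 5, 0]

Derivation:
Old toposort: [2, 1, 4, 6, 3, 7, 5, 0]
Added edge: 3->7
Position of 3 (4) < position of 7 (5). Old order still valid.
Run Kahn's algorithm (break ties by smallest node id):
  initial in-degrees: [4, 1, 0, 3, 1, 3, 0, 1]
  ready (indeg=0): [2, 6]
  pop 2: indeg[0]->3; indeg[1]->0; indeg[3]->2; indeg[4]->0; indeg[5]->2 | ready=[1, 4, 6] | order so far=[2]
  pop 1: indeg[5]->1 | ready=[4, 6] | order so far=[2, 1]
  pop 4: indeg[0]->2; indeg[3]->1 | ready=[6] | order so far=[2, 1, 4]
  pop 6: indeg[0]->1; indeg[3]->0 | ready=[3] | order so far=[2, 1, 4, 6]
  pop 3: indeg[7]->0 | ready=[7] | order so far=[2, 1, 4, 6, 3]
  pop 7: indeg[5]->0 | ready=[5] | order so far=[2, 1, 4, 6, 3, 7]
  pop 5: indeg[0]->0 | ready=[0] | order so far=[2, 1, 4, 6, 3, 7, 5]
  pop 0: no out-edges | ready=[] | order so far=[2, 1, 4, 6, 3, 7, 5, 0]
  Result: [2, 1, 4, 6, 3, 7, 5, 0]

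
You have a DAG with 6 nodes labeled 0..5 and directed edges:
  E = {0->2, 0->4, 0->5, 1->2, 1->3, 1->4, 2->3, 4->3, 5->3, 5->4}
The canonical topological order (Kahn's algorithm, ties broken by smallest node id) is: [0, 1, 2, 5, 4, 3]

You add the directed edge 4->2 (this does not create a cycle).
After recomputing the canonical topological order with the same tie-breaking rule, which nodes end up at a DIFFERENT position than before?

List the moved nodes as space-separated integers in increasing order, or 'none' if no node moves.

Old toposort: [0, 1, 2, 5, 4, 3]
Added edge 4->2
Recompute Kahn (smallest-id tiebreak):
  initial in-degrees: [0, 0, 3, 4, 3, 1]
  ready (indeg=0): [0, 1]
  pop 0: indeg[2]->2; indeg[4]->2; indeg[5]->0 | ready=[1, 5] | order so far=[0]
  pop 1: indeg[2]->1; indeg[3]->3; indeg[4]->1 | ready=[5] | order so far=[0, 1]
  pop 5: indeg[3]->2; indeg[4]->0 | ready=[4] | order so far=[0, 1, 5]
  pop 4: indeg[2]->0; indeg[3]->1 | ready=[2] | order so far=[0, 1, 5, 4]
  pop 2: indeg[3]->0 | ready=[3] | order so far=[0, 1, 5, 4, 2]
  pop 3: no out-edges | ready=[] | order so far=[0, 1, 5, 4, 2, 3]
New canonical toposort: [0, 1, 5, 4, 2, 3]
Compare positions:
  Node 0: index 0 -> 0 (same)
  Node 1: index 1 -> 1 (same)
  Node 2: index 2 -> 4 (moved)
  Node 3: index 5 -> 5 (same)
  Node 4: index 4 -> 3 (moved)
  Node 5: index 3 -> 2 (moved)
Nodes that changed position: 2 4 5

Answer: 2 4 5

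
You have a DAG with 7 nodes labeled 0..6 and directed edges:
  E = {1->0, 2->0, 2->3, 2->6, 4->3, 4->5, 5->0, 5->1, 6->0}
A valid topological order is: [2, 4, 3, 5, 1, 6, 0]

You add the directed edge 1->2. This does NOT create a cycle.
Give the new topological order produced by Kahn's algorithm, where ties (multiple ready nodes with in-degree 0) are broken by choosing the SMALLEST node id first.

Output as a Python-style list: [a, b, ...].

Answer: [4, 5, 1, 2, 3, 6, 0]

Derivation:
Old toposort: [2, 4, 3, 5, 1, 6, 0]
Added edge: 1->2
Position of 1 (4) > position of 2 (0). Must reorder: 1 must now come before 2.
Run Kahn's algorithm (break ties by smallest node id):
  initial in-degrees: [4, 1, 1, 2, 0, 1, 1]
  ready (indeg=0): [4]
  pop 4: indeg[3]->1; indeg[5]->0 | ready=[5] | order so far=[4]
  pop 5: indeg[0]->3; indeg[1]->0 | ready=[1] | order so far=[4, 5]
  pop 1: indeg[0]->2; indeg[2]->0 | ready=[2] | order so far=[4, 5, 1]
  pop 2: indeg[0]->1; indeg[3]->0; indeg[6]->0 | ready=[3, 6] | order so far=[4, 5, 1, 2]
  pop 3: no out-edges | ready=[6] | order so far=[4, 5, 1, 2, 3]
  pop 6: indeg[0]->0 | ready=[0] | order so far=[4, 5, 1, 2, 3, 6]
  pop 0: no out-edges | ready=[] | order so far=[4, 5, 1, 2, 3, 6, 0]
  Result: [4, 5, 1, 2, 3, 6, 0]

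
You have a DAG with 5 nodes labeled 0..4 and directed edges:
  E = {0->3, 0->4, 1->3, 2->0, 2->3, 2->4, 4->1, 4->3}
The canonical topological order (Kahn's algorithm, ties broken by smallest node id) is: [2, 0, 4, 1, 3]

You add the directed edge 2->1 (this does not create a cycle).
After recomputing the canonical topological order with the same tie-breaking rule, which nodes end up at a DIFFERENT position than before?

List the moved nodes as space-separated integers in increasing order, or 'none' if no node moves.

Old toposort: [2, 0, 4, 1, 3]
Added edge 2->1
Recompute Kahn (smallest-id tiebreak):
  initial in-degrees: [1, 2, 0, 4, 2]
  ready (indeg=0): [2]
  pop 2: indeg[0]->0; indeg[1]->1; indeg[3]->3; indeg[4]->1 | ready=[0] | order so far=[2]
  pop 0: indeg[3]->2; indeg[4]->0 | ready=[4] | order so far=[2, 0]
  pop 4: indeg[1]->0; indeg[3]->1 | ready=[1] | order so far=[2, 0, 4]
  pop 1: indeg[3]->0 | ready=[3] | order so far=[2, 0, 4, 1]
  pop 3: no out-edges | ready=[] | order so far=[2, 0, 4, 1, 3]
New canonical toposort: [2, 0, 4, 1, 3]
Compare positions:
  Node 0: index 1 -> 1 (same)
  Node 1: index 3 -> 3 (same)
  Node 2: index 0 -> 0 (same)
  Node 3: index 4 -> 4 (same)
  Node 4: index 2 -> 2 (same)
Nodes that changed position: none

Answer: none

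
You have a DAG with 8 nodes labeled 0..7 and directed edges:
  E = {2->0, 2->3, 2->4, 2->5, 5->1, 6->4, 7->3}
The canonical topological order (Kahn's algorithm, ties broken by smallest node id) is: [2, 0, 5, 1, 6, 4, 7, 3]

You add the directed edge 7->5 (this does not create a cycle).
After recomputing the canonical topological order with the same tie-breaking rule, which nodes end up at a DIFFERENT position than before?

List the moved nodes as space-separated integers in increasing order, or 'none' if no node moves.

Old toposort: [2, 0, 5, 1, 6, 4, 7, 3]
Added edge 7->5
Recompute Kahn (smallest-id tiebreak):
  initial in-degrees: [1, 1, 0, 2, 2, 2, 0, 0]
  ready (indeg=0): [2, 6, 7]
  pop 2: indeg[0]->0; indeg[3]->1; indeg[4]->1; indeg[5]->1 | ready=[0, 6, 7] | order so far=[2]
  pop 0: no out-edges | ready=[6, 7] | order so far=[2, 0]
  pop 6: indeg[4]->0 | ready=[4, 7] | order so far=[2, 0, 6]
  pop 4: no out-edges | ready=[7] | order so far=[2, 0, 6, 4]
  pop 7: indeg[3]->0; indeg[5]->0 | ready=[3, 5] | order so far=[2, 0, 6, 4, 7]
  pop 3: no out-edges | ready=[5] | order so far=[2, 0, 6, 4, 7, 3]
  pop 5: indeg[1]->0 | ready=[1] | order so far=[2, 0, 6, 4, 7, 3, 5]
  pop 1: no out-edges | ready=[] | order so far=[2, 0, 6, 4, 7, 3, 5, 1]
New canonical toposort: [2, 0, 6, 4, 7, 3, 5, 1]
Compare positions:
  Node 0: index 1 -> 1 (same)
  Node 1: index 3 -> 7 (moved)
  Node 2: index 0 -> 0 (same)
  Node 3: index 7 -> 5 (moved)
  Node 4: index 5 -> 3 (moved)
  Node 5: index 2 -> 6 (moved)
  Node 6: index 4 -> 2 (moved)
  Node 7: index 6 -> 4 (moved)
Nodes that changed position: 1 3 4 5 6 7

Answer: 1 3 4 5 6 7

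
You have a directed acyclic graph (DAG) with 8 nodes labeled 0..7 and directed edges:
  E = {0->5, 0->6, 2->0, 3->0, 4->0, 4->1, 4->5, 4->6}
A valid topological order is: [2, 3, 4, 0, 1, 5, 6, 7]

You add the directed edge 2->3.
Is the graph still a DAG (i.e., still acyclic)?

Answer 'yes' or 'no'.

Given toposort: [2, 3, 4, 0, 1, 5, 6, 7]
Position of 2: index 0; position of 3: index 1
New edge 2->3: forward
Forward edge: respects the existing order. Still a DAG, same toposort still valid.
Still a DAG? yes

Answer: yes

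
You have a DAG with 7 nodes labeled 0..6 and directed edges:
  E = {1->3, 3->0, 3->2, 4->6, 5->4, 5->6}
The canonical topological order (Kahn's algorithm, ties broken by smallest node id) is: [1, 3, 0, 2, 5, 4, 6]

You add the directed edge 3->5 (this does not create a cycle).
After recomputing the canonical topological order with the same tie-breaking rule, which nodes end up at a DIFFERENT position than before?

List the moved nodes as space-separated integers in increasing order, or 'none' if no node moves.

Answer: none

Derivation:
Old toposort: [1, 3, 0, 2, 5, 4, 6]
Added edge 3->5
Recompute Kahn (smallest-id tiebreak):
  initial in-degrees: [1, 0, 1, 1, 1, 1, 2]
  ready (indeg=0): [1]
  pop 1: indeg[3]->0 | ready=[3] | order so far=[1]
  pop 3: indeg[0]->0; indeg[2]->0; indeg[5]->0 | ready=[0, 2, 5] | order so far=[1, 3]
  pop 0: no out-edges | ready=[2, 5] | order so far=[1, 3, 0]
  pop 2: no out-edges | ready=[5] | order so far=[1, 3, 0, 2]
  pop 5: indeg[4]->0; indeg[6]->1 | ready=[4] | order so far=[1, 3, 0, 2, 5]
  pop 4: indeg[6]->0 | ready=[6] | order so far=[1, 3, 0, 2, 5, 4]
  pop 6: no out-edges | ready=[] | order so far=[1, 3, 0, 2, 5, 4, 6]
New canonical toposort: [1, 3, 0, 2, 5, 4, 6]
Compare positions:
  Node 0: index 2 -> 2 (same)
  Node 1: index 0 -> 0 (same)
  Node 2: index 3 -> 3 (same)
  Node 3: index 1 -> 1 (same)
  Node 4: index 5 -> 5 (same)
  Node 5: index 4 -> 4 (same)
  Node 6: index 6 -> 6 (same)
Nodes that changed position: none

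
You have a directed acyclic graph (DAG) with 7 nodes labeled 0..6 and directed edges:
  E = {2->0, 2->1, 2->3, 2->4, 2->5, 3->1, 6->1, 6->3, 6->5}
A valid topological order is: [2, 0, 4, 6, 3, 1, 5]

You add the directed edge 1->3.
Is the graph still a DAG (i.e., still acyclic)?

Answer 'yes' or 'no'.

Answer: no

Derivation:
Given toposort: [2, 0, 4, 6, 3, 1, 5]
Position of 1: index 5; position of 3: index 4
New edge 1->3: backward (u after v in old order)
Backward edge: old toposort is now invalid. Check if this creates a cycle.
Does 3 already reach 1? Reachable from 3: [1, 3]. YES -> cycle!
Still a DAG? no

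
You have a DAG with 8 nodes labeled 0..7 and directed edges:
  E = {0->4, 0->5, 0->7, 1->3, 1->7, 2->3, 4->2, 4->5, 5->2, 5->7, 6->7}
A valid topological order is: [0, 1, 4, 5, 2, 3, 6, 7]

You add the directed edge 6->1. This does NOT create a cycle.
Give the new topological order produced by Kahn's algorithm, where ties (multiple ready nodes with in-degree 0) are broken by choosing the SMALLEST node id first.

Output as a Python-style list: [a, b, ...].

Old toposort: [0, 1, 4, 5, 2, 3, 6, 7]
Added edge: 6->1
Position of 6 (6) > position of 1 (1). Must reorder: 6 must now come before 1.
Run Kahn's algorithm (break ties by smallest node id):
  initial in-degrees: [0, 1, 2, 2, 1, 2, 0, 4]
  ready (indeg=0): [0, 6]
  pop 0: indeg[4]->0; indeg[5]->1; indeg[7]->3 | ready=[4, 6] | order so far=[0]
  pop 4: indeg[2]->1; indeg[5]->0 | ready=[5, 6] | order so far=[0, 4]
  pop 5: indeg[2]->0; indeg[7]->2 | ready=[2, 6] | order so far=[0, 4, 5]
  pop 2: indeg[3]->1 | ready=[6] | order so far=[0, 4, 5, 2]
  pop 6: indeg[1]->0; indeg[7]->1 | ready=[1] | order so far=[0, 4, 5, 2, 6]
  pop 1: indeg[3]->0; indeg[7]->0 | ready=[3, 7] | order so far=[0, 4, 5, 2, 6, 1]
  pop 3: no out-edges | ready=[7] | order so far=[0, 4, 5, 2, 6, 1, 3]
  pop 7: no out-edges | ready=[] | order so far=[0, 4, 5, 2, 6, 1, 3, 7]
  Result: [0, 4, 5, 2, 6, 1, 3, 7]

Answer: [0, 4, 5, 2, 6, 1, 3, 7]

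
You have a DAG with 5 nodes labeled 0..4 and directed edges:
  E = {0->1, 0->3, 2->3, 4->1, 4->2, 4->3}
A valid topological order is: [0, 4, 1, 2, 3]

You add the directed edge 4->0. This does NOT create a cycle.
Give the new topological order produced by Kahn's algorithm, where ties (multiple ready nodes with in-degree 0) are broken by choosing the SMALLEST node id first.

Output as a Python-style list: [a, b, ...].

Answer: [4, 0, 1, 2, 3]

Derivation:
Old toposort: [0, 4, 1, 2, 3]
Added edge: 4->0
Position of 4 (1) > position of 0 (0). Must reorder: 4 must now come before 0.
Run Kahn's algorithm (break ties by smallest node id):
  initial in-degrees: [1, 2, 1, 3, 0]
  ready (indeg=0): [4]
  pop 4: indeg[0]->0; indeg[1]->1; indeg[2]->0; indeg[3]->2 | ready=[0, 2] | order so far=[4]
  pop 0: indeg[1]->0; indeg[3]->1 | ready=[1, 2] | order so far=[4, 0]
  pop 1: no out-edges | ready=[2] | order so far=[4, 0, 1]
  pop 2: indeg[3]->0 | ready=[3] | order so far=[4, 0, 1, 2]
  pop 3: no out-edges | ready=[] | order so far=[4, 0, 1, 2, 3]
  Result: [4, 0, 1, 2, 3]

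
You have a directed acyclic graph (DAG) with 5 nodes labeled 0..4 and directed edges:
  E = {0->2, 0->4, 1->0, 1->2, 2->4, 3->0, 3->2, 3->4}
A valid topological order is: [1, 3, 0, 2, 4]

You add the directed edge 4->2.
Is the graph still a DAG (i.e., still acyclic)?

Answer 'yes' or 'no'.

Answer: no

Derivation:
Given toposort: [1, 3, 0, 2, 4]
Position of 4: index 4; position of 2: index 3
New edge 4->2: backward (u after v in old order)
Backward edge: old toposort is now invalid. Check if this creates a cycle.
Does 2 already reach 4? Reachable from 2: [2, 4]. YES -> cycle!
Still a DAG? no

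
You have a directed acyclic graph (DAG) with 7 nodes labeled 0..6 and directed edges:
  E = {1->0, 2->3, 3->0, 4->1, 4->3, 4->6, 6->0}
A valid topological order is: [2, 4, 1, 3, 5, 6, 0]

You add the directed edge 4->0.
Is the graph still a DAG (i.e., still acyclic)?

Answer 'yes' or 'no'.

Answer: yes

Derivation:
Given toposort: [2, 4, 1, 3, 5, 6, 0]
Position of 4: index 1; position of 0: index 6
New edge 4->0: forward
Forward edge: respects the existing order. Still a DAG, same toposort still valid.
Still a DAG? yes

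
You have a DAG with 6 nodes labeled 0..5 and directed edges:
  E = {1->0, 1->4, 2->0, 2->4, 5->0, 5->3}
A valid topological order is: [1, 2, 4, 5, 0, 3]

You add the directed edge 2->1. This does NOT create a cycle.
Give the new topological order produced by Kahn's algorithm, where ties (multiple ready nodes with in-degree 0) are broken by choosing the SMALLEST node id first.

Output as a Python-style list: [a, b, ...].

Answer: [2, 1, 4, 5, 0, 3]

Derivation:
Old toposort: [1, 2, 4, 5, 0, 3]
Added edge: 2->1
Position of 2 (1) > position of 1 (0). Must reorder: 2 must now come before 1.
Run Kahn's algorithm (break ties by smallest node id):
  initial in-degrees: [3, 1, 0, 1, 2, 0]
  ready (indeg=0): [2, 5]
  pop 2: indeg[0]->2; indeg[1]->0; indeg[4]->1 | ready=[1, 5] | order so far=[2]
  pop 1: indeg[0]->1; indeg[4]->0 | ready=[4, 5] | order so far=[2, 1]
  pop 4: no out-edges | ready=[5] | order so far=[2, 1, 4]
  pop 5: indeg[0]->0; indeg[3]->0 | ready=[0, 3] | order so far=[2, 1, 4, 5]
  pop 0: no out-edges | ready=[3] | order so far=[2, 1, 4, 5, 0]
  pop 3: no out-edges | ready=[] | order so far=[2, 1, 4, 5, 0, 3]
  Result: [2, 1, 4, 5, 0, 3]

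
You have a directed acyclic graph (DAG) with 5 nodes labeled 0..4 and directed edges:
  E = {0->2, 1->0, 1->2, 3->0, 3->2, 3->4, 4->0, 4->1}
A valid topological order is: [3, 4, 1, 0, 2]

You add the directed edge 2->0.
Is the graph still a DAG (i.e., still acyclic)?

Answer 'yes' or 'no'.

Given toposort: [3, 4, 1, 0, 2]
Position of 2: index 4; position of 0: index 3
New edge 2->0: backward (u after v in old order)
Backward edge: old toposort is now invalid. Check if this creates a cycle.
Does 0 already reach 2? Reachable from 0: [0, 2]. YES -> cycle!
Still a DAG? no

Answer: no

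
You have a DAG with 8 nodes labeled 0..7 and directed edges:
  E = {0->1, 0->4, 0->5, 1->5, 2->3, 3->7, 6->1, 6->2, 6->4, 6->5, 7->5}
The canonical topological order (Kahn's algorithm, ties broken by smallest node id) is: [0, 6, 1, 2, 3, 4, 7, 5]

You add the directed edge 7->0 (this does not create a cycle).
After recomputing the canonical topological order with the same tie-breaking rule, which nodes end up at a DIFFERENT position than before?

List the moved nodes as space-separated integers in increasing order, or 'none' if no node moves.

Old toposort: [0, 6, 1, 2, 3, 4, 7, 5]
Added edge 7->0
Recompute Kahn (smallest-id tiebreak):
  initial in-degrees: [1, 2, 1, 1, 2, 4, 0, 1]
  ready (indeg=0): [6]
  pop 6: indeg[1]->1; indeg[2]->0; indeg[4]->1; indeg[5]->3 | ready=[2] | order so far=[6]
  pop 2: indeg[3]->0 | ready=[3] | order so far=[6, 2]
  pop 3: indeg[7]->0 | ready=[7] | order so far=[6, 2, 3]
  pop 7: indeg[0]->0; indeg[5]->2 | ready=[0] | order so far=[6, 2, 3, 7]
  pop 0: indeg[1]->0; indeg[4]->0; indeg[5]->1 | ready=[1, 4] | order so far=[6, 2, 3, 7, 0]
  pop 1: indeg[5]->0 | ready=[4, 5] | order so far=[6, 2, 3, 7, 0, 1]
  pop 4: no out-edges | ready=[5] | order so far=[6, 2, 3, 7, 0, 1, 4]
  pop 5: no out-edges | ready=[] | order so far=[6, 2, 3, 7, 0, 1, 4, 5]
New canonical toposort: [6, 2, 3, 7, 0, 1, 4, 5]
Compare positions:
  Node 0: index 0 -> 4 (moved)
  Node 1: index 2 -> 5 (moved)
  Node 2: index 3 -> 1 (moved)
  Node 3: index 4 -> 2 (moved)
  Node 4: index 5 -> 6 (moved)
  Node 5: index 7 -> 7 (same)
  Node 6: index 1 -> 0 (moved)
  Node 7: index 6 -> 3 (moved)
Nodes that changed position: 0 1 2 3 4 6 7

Answer: 0 1 2 3 4 6 7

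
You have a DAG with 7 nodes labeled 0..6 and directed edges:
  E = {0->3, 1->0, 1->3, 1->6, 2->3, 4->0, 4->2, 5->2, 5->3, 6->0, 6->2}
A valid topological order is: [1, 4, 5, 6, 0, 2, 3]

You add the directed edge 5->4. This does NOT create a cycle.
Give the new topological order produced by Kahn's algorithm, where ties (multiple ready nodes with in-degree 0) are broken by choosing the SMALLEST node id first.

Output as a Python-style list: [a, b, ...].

Old toposort: [1, 4, 5, 6, 0, 2, 3]
Added edge: 5->4
Position of 5 (2) > position of 4 (1). Must reorder: 5 must now come before 4.
Run Kahn's algorithm (break ties by smallest node id):
  initial in-degrees: [3, 0, 3, 4, 1, 0, 1]
  ready (indeg=0): [1, 5]
  pop 1: indeg[0]->2; indeg[3]->3; indeg[6]->0 | ready=[5, 6] | order so far=[1]
  pop 5: indeg[2]->2; indeg[3]->2; indeg[4]->0 | ready=[4, 6] | order so far=[1, 5]
  pop 4: indeg[0]->1; indeg[2]->1 | ready=[6] | order so far=[1, 5, 4]
  pop 6: indeg[0]->0; indeg[2]->0 | ready=[0, 2] | order so far=[1, 5, 4, 6]
  pop 0: indeg[3]->1 | ready=[2] | order so far=[1, 5, 4, 6, 0]
  pop 2: indeg[3]->0 | ready=[3] | order so far=[1, 5, 4, 6, 0, 2]
  pop 3: no out-edges | ready=[] | order so far=[1, 5, 4, 6, 0, 2, 3]
  Result: [1, 5, 4, 6, 0, 2, 3]

Answer: [1, 5, 4, 6, 0, 2, 3]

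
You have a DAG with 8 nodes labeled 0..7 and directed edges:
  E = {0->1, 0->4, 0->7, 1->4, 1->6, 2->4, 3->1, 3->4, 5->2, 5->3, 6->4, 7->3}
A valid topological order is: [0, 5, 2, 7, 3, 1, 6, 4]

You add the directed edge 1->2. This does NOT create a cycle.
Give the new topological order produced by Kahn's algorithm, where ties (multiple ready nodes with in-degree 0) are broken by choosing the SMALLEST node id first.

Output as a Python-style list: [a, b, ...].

Answer: [0, 5, 7, 3, 1, 2, 6, 4]

Derivation:
Old toposort: [0, 5, 2, 7, 3, 1, 6, 4]
Added edge: 1->2
Position of 1 (5) > position of 2 (2). Must reorder: 1 must now come before 2.
Run Kahn's algorithm (break ties by smallest node id):
  initial in-degrees: [0, 2, 2, 2, 5, 0, 1, 1]
  ready (indeg=0): [0, 5]
  pop 0: indeg[1]->1; indeg[4]->4; indeg[7]->0 | ready=[5, 7] | order so far=[0]
  pop 5: indeg[2]->1; indeg[3]->1 | ready=[7] | order so far=[0, 5]
  pop 7: indeg[3]->0 | ready=[3] | order so far=[0, 5, 7]
  pop 3: indeg[1]->0; indeg[4]->3 | ready=[1] | order so far=[0, 5, 7, 3]
  pop 1: indeg[2]->0; indeg[4]->2; indeg[6]->0 | ready=[2, 6] | order so far=[0, 5, 7, 3, 1]
  pop 2: indeg[4]->1 | ready=[6] | order so far=[0, 5, 7, 3, 1, 2]
  pop 6: indeg[4]->0 | ready=[4] | order so far=[0, 5, 7, 3, 1, 2, 6]
  pop 4: no out-edges | ready=[] | order so far=[0, 5, 7, 3, 1, 2, 6, 4]
  Result: [0, 5, 7, 3, 1, 2, 6, 4]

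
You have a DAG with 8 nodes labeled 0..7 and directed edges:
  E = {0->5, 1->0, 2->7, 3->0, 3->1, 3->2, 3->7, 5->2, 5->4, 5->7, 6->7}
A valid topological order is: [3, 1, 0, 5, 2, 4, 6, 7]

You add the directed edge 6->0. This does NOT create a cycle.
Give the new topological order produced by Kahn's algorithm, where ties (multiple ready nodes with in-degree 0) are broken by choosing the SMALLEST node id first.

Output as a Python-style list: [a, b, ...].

Old toposort: [3, 1, 0, 5, 2, 4, 6, 7]
Added edge: 6->0
Position of 6 (6) > position of 0 (2). Must reorder: 6 must now come before 0.
Run Kahn's algorithm (break ties by smallest node id):
  initial in-degrees: [3, 1, 2, 0, 1, 1, 0, 4]
  ready (indeg=0): [3, 6]
  pop 3: indeg[0]->2; indeg[1]->0; indeg[2]->1; indeg[7]->3 | ready=[1, 6] | order so far=[3]
  pop 1: indeg[0]->1 | ready=[6] | order so far=[3, 1]
  pop 6: indeg[0]->0; indeg[7]->2 | ready=[0] | order so far=[3, 1, 6]
  pop 0: indeg[5]->0 | ready=[5] | order so far=[3, 1, 6, 0]
  pop 5: indeg[2]->0; indeg[4]->0; indeg[7]->1 | ready=[2, 4] | order so far=[3, 1, 6, 0, 5]
  pop 2: indeg[7]->0 | ready=[4, 7] | order so far=[3, 1, 6, 0, 5, 2]
  pop 4: no out-edges | ready=[7] | order so far=[3, 1, 6, 0, 5, 2, 4]
  pop 7: no out-edges | ready=[] | order so far=[3, 1, 6, 0, 5, 2, 4, 7]
  Result: [3, 1, 6, 0, 5, 2, 4, 7]

Answer: [3, 1, 6, 0, 5, 2, 4, 7]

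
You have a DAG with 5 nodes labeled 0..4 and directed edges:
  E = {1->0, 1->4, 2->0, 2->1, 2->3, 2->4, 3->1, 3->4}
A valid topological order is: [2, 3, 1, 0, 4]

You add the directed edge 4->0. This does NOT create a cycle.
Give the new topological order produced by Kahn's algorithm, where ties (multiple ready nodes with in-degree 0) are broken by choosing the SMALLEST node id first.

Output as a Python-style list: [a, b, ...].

Old toposort: [2, 3, 1, 0, 4]
Added edge: 4->0
Position of 4 (4) > position of 0 (3). Must reorder: 4 must now come before 0.
Run Kahn's algorithm (break ties by smallest node id):
  initial in-degrees: [3, 2, 0, 1, 3]
  ready (indeg=0): [2]
  pop 2: indeg[0]->2; indeg[1]->1; indeg[3]->0; indeg[4]->2 | ready=[3] | order so far=[2]
  pop 3: indeg[1]->0; indeg[4]->1 | ready=[1] | order so far=[2, 3]
  pop 1: indeg[0]->1; indeg[4]->0 | ready=[4] | order so far=[2, 3, 1]
  pop 4: indeg[0]->0 | ready=[0] | order so far=[2, 3, 1, 4]
  pop 0: no out-edges | ready=[] | order so far=[2, 3, 1, 4, 0]
  Result: [2, 3, 1, 4, 0]

Answer: [2, 3, 1, 4, 0]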